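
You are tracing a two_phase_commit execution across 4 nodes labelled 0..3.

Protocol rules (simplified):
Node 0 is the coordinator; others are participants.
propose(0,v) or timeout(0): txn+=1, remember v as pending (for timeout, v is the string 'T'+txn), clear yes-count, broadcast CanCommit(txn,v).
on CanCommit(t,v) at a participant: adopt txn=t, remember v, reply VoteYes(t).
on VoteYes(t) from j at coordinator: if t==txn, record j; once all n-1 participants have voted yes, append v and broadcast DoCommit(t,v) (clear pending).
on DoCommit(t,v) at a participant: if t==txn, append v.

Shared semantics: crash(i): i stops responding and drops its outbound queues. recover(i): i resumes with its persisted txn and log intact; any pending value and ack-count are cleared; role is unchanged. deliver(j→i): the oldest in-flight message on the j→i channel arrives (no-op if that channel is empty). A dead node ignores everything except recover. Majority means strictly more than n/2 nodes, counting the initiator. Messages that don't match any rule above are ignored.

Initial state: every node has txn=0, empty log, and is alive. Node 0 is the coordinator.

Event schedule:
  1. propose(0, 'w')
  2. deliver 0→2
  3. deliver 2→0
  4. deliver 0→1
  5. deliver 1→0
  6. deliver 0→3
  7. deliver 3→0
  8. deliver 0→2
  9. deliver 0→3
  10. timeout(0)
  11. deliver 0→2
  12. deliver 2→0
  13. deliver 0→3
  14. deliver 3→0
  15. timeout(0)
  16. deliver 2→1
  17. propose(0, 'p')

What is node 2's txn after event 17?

2

after 1 — propose(0,'w'): n0:coor/t1/[-]
after 2 — deliver 0→2: n2:part/t1/[-]
after 3 — deliver 2→0: ·
after 4 — deliver 0→1: n1:part/t1/[-]
after 5 — deliver 1→0: ·
after 6 — deliver 0→3: n3:part/t1/[-]
after 7 — deliver 3→0: n0:coor/t1/[w]
after 8 — deliver 0→2: n2:part/t1/[w]
after 9 — deliver 0→3: n3:part/t1/[w]
after 10 — timeout(0): n0:coor/t2/[w]
after 11 — deliver 0→2: n2:part/t2/[w]
after 12 — deliver 2→0: ·
after 13 — deliver 0→3: n3:part/t2/[w]
after 14 — deliver 3→0: ·
after 15 — timeout(0): n0:coor/t3/[w]
after 16 — deliver 2→1: ·
after 17 — propose(0,'p'): n0:coor/t4/[w]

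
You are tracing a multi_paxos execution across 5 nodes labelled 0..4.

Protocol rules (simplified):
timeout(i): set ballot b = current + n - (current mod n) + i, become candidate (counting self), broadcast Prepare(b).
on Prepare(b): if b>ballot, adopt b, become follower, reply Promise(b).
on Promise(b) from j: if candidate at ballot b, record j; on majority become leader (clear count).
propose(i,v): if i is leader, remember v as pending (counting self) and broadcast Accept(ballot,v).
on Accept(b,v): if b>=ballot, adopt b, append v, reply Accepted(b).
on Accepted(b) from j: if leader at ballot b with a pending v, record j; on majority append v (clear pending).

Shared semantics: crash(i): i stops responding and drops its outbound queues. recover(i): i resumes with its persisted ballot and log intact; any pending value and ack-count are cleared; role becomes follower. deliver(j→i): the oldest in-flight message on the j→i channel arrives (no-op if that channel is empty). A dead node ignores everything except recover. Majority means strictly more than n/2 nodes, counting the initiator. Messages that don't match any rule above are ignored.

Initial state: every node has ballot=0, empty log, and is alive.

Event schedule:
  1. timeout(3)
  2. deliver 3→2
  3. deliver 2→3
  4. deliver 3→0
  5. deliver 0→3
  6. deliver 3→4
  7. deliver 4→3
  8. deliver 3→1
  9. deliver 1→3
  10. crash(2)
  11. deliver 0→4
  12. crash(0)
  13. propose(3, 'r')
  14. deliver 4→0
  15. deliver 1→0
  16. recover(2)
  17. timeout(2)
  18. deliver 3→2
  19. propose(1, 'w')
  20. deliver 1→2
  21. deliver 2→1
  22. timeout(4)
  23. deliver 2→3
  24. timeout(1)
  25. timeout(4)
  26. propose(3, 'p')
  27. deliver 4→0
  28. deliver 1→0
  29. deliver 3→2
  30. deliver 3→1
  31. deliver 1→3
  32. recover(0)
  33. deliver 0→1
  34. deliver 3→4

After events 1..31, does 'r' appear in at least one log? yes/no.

no

e1 timeout(3): 3[cand,b=8,-]
e2 deliver 3→2: 2[foll,b=8,-]
e3 deliver 2→3: ·
e4 deliver 3→0: 0[foll,b=8,-]
e5 deliver 0→3: 3[lead,b=8,-]
e6 deliver 3→4: 4[foll,b=8,-]
e7 deliver 4→3: ·
e8 deliver 3→1: 1[foll,b=8,-]
e9 deliver 1→3: ·
e10 crash(2): 2[✗foll,b=8,-]
e11 deliver 0→4: ·
e12 crash(0): 0[✗foll,b=8,-]
e13 propose(3,'r'): ·
e14 deliver 4→0: ·
e15 deliver 1→0: ·
e16 recover(2): 2[foll,b=8,-]
e17 timeout(2): 2[cand,b=12,-]
e18 deliver 3→2: ·
e19 propose(1,'w'): ·
e20 deliver 1→2: ·
e21 deliver 2→1: 1[foll,b=12,-]
e22 timeout(4): 4[cand,b=14,-]
e23 deliver 2→3: 3[foll,b=12,-]
e24 timeout(1): 1[cand,b=16,-]
e25 timeout(4): 4[cand,b=19,-]
e26 propose(3,'p'): ·
e27 deliver 4→0: ·
e28 deliver 1→0: ·
e29 deliver 3→2: ·
e30 deliver 3→1: ·
e31 deliver 1→3: 3[foll,b=16,-]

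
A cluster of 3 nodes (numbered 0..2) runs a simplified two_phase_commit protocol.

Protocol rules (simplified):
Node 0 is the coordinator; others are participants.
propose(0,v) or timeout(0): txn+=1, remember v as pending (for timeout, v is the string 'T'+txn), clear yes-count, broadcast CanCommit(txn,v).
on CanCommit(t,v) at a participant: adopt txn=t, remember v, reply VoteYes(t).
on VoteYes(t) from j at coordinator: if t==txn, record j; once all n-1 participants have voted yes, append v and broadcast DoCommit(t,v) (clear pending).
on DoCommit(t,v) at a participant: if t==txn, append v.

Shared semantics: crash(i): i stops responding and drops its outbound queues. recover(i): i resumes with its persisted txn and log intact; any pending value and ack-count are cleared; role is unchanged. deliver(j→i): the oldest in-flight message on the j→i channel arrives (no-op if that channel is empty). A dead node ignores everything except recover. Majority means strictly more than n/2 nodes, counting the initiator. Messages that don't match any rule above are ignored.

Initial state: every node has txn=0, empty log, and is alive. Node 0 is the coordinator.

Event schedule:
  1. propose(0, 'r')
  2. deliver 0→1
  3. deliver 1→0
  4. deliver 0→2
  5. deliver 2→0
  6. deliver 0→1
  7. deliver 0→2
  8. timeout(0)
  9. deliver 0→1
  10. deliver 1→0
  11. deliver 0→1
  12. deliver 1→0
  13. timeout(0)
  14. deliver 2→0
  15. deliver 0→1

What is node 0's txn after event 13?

e1 propose(0,'r'): 0[coor,t=1,-]
e2 deliver 0→1: 1[part,t=1,-]
e3 deliver 1→0: ·
e4 deliver 0→2: 2[part,t=1,-]
e5 deliver 2→0: 0[coor,t=1,r]
e6 deliver 0→1: 1[part,t=1,r]
e7 deliver 0→2: 2[part,t=1,r]
e8 timeout(0): 0[coor,t=2,r]
e9 deliver 0→1: 1[part,t=2,r]
e10 deliver 1→0: ·
e11 deliver 0→1: ·
e12 deliver 1→0: ·
e13 timeout(0): 0[coor,t=3,r]

3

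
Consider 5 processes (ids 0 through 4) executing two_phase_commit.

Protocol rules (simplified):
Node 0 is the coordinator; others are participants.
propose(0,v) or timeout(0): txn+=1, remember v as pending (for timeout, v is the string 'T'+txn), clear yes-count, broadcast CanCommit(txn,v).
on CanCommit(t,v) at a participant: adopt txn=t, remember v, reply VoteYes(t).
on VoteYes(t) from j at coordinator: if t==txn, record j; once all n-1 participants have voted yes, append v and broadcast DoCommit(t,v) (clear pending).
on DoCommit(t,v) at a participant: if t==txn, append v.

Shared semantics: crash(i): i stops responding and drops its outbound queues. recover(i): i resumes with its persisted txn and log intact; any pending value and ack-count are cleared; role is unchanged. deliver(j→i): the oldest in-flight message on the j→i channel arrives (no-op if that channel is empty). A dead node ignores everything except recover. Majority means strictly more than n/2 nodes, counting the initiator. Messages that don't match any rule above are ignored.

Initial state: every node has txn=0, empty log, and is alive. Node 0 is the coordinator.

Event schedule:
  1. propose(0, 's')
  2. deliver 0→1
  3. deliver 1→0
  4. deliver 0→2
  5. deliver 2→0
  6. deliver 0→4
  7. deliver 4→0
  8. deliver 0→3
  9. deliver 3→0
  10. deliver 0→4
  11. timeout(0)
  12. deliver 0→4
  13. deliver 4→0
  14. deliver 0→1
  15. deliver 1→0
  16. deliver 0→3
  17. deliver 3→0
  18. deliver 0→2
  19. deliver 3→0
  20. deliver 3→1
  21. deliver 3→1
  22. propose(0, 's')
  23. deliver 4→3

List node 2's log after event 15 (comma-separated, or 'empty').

step 1 propose(0,'s'): 0={coor,t=1,log=-}
step 2 deliver 0→1: 1={part,t=1,log=-}
step 3 deliver 1→0: —
step 4 deliver 0→2: 2={part,t=1,log=-}
step 5 deliver 2→0: —
step 6 deliver 0→4: 4={part,t=1,log=-}
step 7 deliver 4→0: —
step 8 deliver 0→3: 3={part,t=1,log=-}
step 9 deliver 3→0: 0={coor,t=1,log=s}
step 10 deliver 0→4: 4={part,t=1,log=s}
step 11 timeout(0): 0={coor,t=2,log=s}
step 12 deliver 0→4: 4={part,t=2,log=s}
step 13 deliver 4→0: —
step 14 deliver 0→1: 1={part,t=1,log=s}
step 15 deliver 1→0: —

empty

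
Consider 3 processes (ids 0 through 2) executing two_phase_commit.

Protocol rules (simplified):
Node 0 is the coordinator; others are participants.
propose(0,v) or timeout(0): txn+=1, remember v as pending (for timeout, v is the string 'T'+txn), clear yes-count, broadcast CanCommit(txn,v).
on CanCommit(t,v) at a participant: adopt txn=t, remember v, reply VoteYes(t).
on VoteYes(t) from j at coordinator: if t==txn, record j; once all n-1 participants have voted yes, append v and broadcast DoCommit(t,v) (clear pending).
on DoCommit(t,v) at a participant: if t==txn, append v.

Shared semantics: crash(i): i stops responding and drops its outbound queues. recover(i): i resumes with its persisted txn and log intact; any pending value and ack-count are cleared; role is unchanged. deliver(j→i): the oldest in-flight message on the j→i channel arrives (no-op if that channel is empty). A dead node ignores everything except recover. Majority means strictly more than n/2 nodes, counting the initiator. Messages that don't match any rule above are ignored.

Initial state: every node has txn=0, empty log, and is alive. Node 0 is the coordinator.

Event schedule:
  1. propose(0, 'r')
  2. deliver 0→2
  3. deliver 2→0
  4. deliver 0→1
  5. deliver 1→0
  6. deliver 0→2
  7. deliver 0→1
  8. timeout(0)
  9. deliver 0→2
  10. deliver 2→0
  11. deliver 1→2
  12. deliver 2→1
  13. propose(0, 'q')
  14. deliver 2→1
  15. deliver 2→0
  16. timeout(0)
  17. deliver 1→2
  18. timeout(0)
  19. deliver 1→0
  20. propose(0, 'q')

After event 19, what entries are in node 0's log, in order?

[1] propose(0,'r') → N0(coor t1 [-])
[2] deliver 0→2 → N2(part t1 [-])
[3] deliver 2→0 → ∅
[4] deliver 0→1 → N1(part t1 [-])
[5] deliver 1→0 → N0(coor t1 [r])
[6] deliver 0→2 → N2(part t1 [r])
[7] deliver 0→1 → N1(part t1 [r])
[8] timeout(0) → N0(coor t2 [r])
[9] deliver 0→2 → N2(part t2 [r])
[10] deliver 2→0 → ∅
[11] deliver 1→2 → ∅
[12] deliver 2→1 → ∅
[13] propose(0,'q') → N0(coor t3 [r])
[14] deliver 2→1 → ∅
[15] deliver 2→0 → ∅
[16] timeout(0) → N0(coor t4 [r])
[17] deliver 1→2 → ∅
[18] timeout(0) → N0(coor t5 [r])
[19] deliver 1→0 → ∅

r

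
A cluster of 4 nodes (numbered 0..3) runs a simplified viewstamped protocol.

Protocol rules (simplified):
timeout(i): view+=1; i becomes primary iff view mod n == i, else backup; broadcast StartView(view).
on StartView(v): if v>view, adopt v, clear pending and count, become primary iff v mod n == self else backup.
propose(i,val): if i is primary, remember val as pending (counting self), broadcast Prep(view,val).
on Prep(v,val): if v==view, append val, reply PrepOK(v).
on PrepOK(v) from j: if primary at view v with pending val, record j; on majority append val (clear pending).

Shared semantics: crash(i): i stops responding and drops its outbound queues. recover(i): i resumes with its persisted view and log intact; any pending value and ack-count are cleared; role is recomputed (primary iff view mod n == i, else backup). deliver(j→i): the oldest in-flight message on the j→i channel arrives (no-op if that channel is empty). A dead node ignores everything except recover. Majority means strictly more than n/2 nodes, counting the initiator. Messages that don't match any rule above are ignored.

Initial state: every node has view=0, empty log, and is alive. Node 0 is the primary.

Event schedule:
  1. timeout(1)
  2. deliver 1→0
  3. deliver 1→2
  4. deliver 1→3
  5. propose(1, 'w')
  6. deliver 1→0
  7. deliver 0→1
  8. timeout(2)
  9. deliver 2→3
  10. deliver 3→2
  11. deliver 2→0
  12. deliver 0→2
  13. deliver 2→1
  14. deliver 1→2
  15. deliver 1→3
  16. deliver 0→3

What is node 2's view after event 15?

step 1 timeout(1): 1={prim,v=1,log=-}
step 2 deliver 1→0: 0={back,v=1,log=-}
step 3 deliver 1→2: 2={back,v=1,log=-}
step 4 deliver 1→3: 3={back,v=1,log=-}
step 5 propose(1,'w'): —
step 6 deliver 1→0: 0={back,v=1,log=w}
step 7 deliver 0→1: —
step 8 timeout(2): 2={prim,v=2,log=-}
step 9 deliver 2→3: 3={back,v=2,log=-}
step 10 deliver 3→2: —
step 11 deliver 2→0: 0={back,v=2,log=w}
step 12 deliver 0→2: —
step 13 deliver 2→1: 1={back,v=2,log=-}
step 14 deliver 1→2: —
step 15 deliver 1→3: —

2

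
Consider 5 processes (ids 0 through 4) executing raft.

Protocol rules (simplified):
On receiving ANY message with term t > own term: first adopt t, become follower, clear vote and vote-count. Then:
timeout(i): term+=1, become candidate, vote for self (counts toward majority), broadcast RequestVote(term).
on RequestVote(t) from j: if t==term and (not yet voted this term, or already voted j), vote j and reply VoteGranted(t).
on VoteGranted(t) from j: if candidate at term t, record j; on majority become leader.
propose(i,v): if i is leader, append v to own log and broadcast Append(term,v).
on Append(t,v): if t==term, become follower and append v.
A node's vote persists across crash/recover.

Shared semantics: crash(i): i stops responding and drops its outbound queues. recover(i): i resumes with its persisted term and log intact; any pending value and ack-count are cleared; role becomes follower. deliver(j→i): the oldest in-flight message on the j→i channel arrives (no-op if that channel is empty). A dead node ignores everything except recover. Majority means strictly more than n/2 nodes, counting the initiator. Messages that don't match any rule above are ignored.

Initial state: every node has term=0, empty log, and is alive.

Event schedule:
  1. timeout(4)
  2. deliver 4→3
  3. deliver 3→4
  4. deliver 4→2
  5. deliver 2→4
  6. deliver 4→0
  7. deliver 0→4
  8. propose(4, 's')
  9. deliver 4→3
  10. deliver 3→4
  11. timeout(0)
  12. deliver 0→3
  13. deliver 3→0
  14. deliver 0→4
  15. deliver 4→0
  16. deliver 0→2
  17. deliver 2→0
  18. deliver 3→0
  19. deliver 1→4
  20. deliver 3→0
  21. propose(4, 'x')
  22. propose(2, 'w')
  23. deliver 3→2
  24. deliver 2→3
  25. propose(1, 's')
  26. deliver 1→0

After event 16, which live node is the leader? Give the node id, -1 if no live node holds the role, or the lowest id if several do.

e1 timeout(4): 4[cand,t=1,-]
e2 deliver 4→3: 3[foll,t=1,-]
e3 deliver 3→4: ·
e4 deliver 4→2: 2[foll,t=1,-]
e5 deliver 2→4: 4[lead,t=1,-]
e6 deliver 4→0: 0[foll,t=1,-]
e7 deliver 0→4: ·
e8 propose(4,'s'): 4[lead,t=1,s]
e9 deliver 4→3: 3[foll,t=1,s]
e10 deliver 3→4: ·
e11 timeout(0): 0[cand,t=2,-]
e12 deliver 0→3: 3[foll,t=2,s]
e13 deliver 3→0: ·
e14 deliver 0→4: 4[foll,t=2,s]
e15 deliver 4→0: ·
e16 deliver 0→2: 2[foll,t=2,-]

-1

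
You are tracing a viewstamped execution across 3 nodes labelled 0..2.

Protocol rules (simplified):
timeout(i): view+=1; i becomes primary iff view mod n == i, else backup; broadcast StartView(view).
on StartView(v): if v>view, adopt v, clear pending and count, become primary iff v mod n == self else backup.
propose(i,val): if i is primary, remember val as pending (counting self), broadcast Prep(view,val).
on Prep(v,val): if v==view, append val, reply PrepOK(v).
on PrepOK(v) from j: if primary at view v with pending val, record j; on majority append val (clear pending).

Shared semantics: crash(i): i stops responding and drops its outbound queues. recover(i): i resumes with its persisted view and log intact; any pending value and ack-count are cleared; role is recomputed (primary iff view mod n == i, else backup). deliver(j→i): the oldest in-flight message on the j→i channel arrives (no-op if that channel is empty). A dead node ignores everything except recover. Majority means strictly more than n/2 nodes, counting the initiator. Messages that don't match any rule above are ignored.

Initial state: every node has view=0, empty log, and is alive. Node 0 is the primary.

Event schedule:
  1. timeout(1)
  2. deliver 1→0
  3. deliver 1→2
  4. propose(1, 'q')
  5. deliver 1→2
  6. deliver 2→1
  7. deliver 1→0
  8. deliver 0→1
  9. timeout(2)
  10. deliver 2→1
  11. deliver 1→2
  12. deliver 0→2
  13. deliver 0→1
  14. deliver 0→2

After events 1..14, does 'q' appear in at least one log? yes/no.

yes

e1 timeout(1): 1[prim,v=1,-]
e2 deliver 1→0: 0[back,v=1,-]
e3 deliver 1→2: 2[back,v=1,-]
e4 propose(1,'q'): ·
e5 deliver 1→2: 2[back,v=1,q]
e6 deliver 2→1: 1[prim,v=1,q]
e7 deliver 1→0: 0[back,v=1,q]
e8 deliver 0→1: ·
e9 timeout(2): 2[prim,v=2,q]
e10 deliver 2→1: 1[back,v=2,q]
e11 deliver 1→2: ·
e12 deliver 0→2: ·
e13 deliver 0→1: ·
e14 deliver 0→2: ·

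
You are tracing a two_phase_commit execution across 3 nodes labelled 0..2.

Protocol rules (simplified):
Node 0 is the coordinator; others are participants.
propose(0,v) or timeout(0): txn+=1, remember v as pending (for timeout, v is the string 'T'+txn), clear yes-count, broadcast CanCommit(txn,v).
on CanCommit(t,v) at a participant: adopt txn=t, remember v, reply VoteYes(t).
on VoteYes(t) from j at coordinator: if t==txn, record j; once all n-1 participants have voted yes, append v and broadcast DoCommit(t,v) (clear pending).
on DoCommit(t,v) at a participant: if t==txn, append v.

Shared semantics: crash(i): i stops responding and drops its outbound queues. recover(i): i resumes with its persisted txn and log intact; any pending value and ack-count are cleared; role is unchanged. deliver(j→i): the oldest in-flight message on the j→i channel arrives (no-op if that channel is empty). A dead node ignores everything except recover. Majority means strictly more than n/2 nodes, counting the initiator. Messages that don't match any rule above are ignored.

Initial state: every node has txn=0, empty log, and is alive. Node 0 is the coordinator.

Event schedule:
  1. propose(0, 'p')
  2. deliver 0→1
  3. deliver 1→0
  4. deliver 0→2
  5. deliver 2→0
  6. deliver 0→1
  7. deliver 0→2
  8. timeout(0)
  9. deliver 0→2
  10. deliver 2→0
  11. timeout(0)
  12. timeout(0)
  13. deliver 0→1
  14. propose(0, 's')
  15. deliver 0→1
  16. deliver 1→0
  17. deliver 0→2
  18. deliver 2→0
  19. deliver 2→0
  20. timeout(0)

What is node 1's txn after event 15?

[1] propose(0,'p') → N0(coor t1 [-])
[2] deliver 0→1 → N1(part t1 [-])
[3] deliver 1→0 → ∅
[4] deliver 0→2 → N2(part t1 [-])
[5] deliver 2→0 → N0(coor t1 [p])
[6] deliver 0→1 → N1(part t1 [p])
[7] deliver 0→2 → N2(part t1 [p])
[8] timeout(0) → N0(coor t2 [p])
[9] deliver 0→2 → N2(part t2 [p])
[10] deliver 2→0 → ∅
[11] timeout(0) → N0(coor t3 [p])
[12] timeout(0) → N0(coor t4 [p])
[13] deliver 0→1 → N1(part t2 [p])
[14] propose(0,'s') → N0(coor t5 [p])
[15] deliver 0→1 → N1(part t3 [p])

3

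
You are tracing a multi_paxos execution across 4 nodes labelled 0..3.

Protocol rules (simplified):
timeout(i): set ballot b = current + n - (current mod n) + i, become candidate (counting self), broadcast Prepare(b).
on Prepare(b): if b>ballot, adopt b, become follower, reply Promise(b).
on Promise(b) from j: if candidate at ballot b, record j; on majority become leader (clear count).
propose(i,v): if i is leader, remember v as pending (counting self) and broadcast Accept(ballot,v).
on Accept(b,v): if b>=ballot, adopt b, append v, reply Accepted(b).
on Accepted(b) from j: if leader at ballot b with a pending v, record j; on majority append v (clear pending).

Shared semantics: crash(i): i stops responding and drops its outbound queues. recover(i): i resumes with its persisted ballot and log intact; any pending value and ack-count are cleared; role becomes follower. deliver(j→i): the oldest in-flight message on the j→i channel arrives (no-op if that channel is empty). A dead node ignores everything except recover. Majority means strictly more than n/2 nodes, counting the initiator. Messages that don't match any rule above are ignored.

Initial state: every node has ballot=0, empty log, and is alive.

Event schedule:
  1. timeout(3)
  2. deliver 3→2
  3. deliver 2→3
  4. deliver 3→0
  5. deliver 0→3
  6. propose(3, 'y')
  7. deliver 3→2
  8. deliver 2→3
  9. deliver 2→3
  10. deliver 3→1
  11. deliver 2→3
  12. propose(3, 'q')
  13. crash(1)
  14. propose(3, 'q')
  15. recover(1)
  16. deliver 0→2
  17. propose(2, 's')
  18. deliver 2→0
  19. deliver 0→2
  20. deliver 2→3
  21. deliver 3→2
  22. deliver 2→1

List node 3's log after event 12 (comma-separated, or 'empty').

step 1 timeout(3): 3={cand,b=7,log=-}
step 2 deliver 3→2: 2={foll,b=7,log=-}
step 3 deliver 2→3: —
step 4 deliver 3→0: 0={foll,b=7,log=-}
step 5 deliver 0→3: 3={lead,b=7,log=-}
step 6 propose(3,'y'): —
step 7 deliver 3→2: 2={foll,b=7,log=y}
step 8 deliver 2→3: —
step 9 deliver 2→3: —
step 10 deliver 3→1: 1={foll,b=7,log=-}
step 11 deliver 2→3: —
step 12 propose(3,'q'): —

empty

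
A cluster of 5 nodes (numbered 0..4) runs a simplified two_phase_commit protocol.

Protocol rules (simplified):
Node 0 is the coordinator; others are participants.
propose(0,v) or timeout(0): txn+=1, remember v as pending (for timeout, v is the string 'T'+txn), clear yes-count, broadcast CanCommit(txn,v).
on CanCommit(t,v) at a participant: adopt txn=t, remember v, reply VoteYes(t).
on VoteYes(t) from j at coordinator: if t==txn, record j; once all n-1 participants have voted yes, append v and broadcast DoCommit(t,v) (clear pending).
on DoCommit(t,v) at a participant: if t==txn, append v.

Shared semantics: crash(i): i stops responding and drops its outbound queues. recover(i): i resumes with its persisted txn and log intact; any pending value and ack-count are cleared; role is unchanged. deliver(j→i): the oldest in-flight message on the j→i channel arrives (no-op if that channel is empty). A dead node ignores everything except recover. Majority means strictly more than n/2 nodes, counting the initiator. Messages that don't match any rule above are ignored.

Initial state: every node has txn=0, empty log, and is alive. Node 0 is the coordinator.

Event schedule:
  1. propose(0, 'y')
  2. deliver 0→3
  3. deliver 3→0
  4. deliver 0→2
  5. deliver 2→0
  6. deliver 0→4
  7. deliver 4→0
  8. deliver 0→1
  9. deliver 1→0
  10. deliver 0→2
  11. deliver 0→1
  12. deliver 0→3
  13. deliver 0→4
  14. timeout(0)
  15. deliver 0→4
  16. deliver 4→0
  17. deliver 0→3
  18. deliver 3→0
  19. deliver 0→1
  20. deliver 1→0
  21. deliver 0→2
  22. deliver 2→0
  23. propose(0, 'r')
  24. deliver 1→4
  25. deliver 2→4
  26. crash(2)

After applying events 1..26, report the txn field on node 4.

2

step 1 propose(0,'y'): 0={coor,t=1,log=-}
step 2 deliver 0→3: 3={part,t=1,log=-}
step 3 deliver 3→0: —
step 4 deliver 0→2: 2={part,t=1,log=-}
step 5 deliver 2→0: —
step 6 deliver 0→4: 4={part,t=1,log=-}
step 7 deliver 4→0: —
step 8 deliver 0→1: 1={part,t=1,log=-}
step 9 deliver 1→0: 0={coor,t=1,log=y}
step 10 deliver 0→2: 2={part,t=1,log=y}
step 11 deliver 0→1: 1={part,t=1,log=y}
step 12 deliver 0→3: 3={part,t=1,log=y}
step 13 deliver 0→4: 4={part,t=1,log=y}
step 14 timeout(0): 0={coor,t=2,log=y}
step 15 deliver 0→4: 4={part,t=2,log=y}
step 16 deliver 4→0: —
step 17 deliver 0→3: 3={part,t=2,log=y}
step 18 deliver 3→0: —
step 19 deliver 0→1: 1={part,t=2,log=y}
step 20 deliver 1→0: —
step 21 deliver 0→2: 2={part,t=2,log=y}
step 22 deliver 2→0: 0={coor,t=2,log=y,T2}
step 23 propose(0,'r'): 0={coor,t=3,log=y,T2}
step 24 deliver 1→4: —
step 25 deliver 2→4: —
step 26 crash(2): 2={✗part,t=2,log=y}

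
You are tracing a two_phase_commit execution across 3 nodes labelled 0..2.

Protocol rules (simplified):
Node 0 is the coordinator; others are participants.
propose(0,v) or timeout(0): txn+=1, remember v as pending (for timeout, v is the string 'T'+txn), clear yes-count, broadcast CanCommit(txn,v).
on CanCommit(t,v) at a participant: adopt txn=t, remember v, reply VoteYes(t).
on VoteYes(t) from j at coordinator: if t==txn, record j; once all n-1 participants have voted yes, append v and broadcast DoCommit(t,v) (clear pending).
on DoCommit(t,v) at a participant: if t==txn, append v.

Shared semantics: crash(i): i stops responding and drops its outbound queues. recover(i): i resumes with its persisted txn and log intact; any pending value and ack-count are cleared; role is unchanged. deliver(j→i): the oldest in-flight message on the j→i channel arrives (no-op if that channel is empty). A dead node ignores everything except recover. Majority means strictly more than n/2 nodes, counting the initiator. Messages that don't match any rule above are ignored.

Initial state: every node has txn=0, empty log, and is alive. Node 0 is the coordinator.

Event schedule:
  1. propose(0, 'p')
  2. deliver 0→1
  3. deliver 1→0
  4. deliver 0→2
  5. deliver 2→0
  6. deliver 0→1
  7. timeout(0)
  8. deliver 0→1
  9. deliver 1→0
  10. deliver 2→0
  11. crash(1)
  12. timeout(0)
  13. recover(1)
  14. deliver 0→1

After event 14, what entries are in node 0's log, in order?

p

e1 propose(0,'p'): 0[coor,t=1,-]
e2 deliver 0→1: 1[part,t=1,-]
e3 deliver 1→0: ·
e4 deliver 0→2: 2[part,t=1,-]
e5 deliver 2→0: 0[coor,t=1,p]
e6 deliver 0→1: 1[part,t=1,p]
e7 timeout(0): 0[coor,t=2,p]
e8 deliver 0→1: 1[part,t=2,p]
e9 deliver 1→0: ·
e10 deliver 2→0: ·
e11 crash(1): 1[✗part,t=2,p]
e12 timeout(0): 0[coor,t=3,p]
e13 recover(1): 1[part,t=2,p]
e14 deliver 0→1: 1[part,t=3,p]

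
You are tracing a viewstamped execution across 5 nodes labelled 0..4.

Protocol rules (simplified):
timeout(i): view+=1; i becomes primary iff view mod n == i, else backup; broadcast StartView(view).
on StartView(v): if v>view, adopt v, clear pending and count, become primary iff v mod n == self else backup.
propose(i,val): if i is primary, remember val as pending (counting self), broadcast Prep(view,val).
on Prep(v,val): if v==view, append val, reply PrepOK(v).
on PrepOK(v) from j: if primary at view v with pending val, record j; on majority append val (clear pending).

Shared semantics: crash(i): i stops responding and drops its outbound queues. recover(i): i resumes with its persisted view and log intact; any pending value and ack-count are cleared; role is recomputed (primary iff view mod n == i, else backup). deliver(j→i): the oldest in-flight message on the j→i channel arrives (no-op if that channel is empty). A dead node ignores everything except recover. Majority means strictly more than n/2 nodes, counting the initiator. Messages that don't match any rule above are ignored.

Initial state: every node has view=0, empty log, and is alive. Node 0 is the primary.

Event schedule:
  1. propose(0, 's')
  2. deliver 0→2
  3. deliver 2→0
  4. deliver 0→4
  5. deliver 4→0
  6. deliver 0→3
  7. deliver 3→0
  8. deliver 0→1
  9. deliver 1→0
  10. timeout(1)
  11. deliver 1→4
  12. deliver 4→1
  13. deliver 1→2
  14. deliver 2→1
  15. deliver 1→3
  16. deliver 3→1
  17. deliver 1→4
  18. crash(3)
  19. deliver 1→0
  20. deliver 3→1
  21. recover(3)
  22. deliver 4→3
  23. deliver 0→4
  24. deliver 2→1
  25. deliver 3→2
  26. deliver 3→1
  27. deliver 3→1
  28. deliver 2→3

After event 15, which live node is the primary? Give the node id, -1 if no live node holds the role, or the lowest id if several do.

e1 propose(0,'s'): ·
e2 deliver 0→2: 2[back,v=0,s]
e3 deliver 2→0: ·
e4 deliver 0→4: 4[back,v=0,s]
e5 deliver 4→0: 0[prim,v=0,s]
e6 deliver 0→3: 3[back,v=0,s]
e7 deliver 3→0: ·
e8 deliver 0→1: 1[back,v=0,s]
e9 deliver 1→0: ·
e10 timeout(1): 1[prim,v=1,s]
e11 deliver 1→4: 4[back,v=1,s]
e12 deliver 4→1: ·
e13 deliver 1→2: 2[back,v=1,s]
e14 deliver 2→1: ·
e15 deliver 1→3: 3[back,v=1,s]

0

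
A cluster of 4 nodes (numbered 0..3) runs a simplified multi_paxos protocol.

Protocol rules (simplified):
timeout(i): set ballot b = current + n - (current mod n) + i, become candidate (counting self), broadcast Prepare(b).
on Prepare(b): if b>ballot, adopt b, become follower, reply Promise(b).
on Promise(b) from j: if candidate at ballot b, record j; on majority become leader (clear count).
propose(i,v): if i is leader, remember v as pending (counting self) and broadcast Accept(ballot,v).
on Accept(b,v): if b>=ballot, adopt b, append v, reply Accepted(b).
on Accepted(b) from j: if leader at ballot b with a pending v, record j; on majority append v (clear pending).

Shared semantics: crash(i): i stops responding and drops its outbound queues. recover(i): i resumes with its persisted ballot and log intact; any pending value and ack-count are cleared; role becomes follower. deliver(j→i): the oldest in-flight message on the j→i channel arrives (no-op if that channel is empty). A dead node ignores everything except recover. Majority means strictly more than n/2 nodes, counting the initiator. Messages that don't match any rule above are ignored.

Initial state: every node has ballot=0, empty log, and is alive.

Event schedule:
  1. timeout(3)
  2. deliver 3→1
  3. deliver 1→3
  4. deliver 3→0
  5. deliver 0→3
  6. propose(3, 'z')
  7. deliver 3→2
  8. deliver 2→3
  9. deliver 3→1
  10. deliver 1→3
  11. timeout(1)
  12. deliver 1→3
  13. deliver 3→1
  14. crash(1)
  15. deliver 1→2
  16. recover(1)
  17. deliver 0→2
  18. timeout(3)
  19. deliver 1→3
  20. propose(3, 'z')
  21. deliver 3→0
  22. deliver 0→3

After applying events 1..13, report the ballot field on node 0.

7

step 1 timeout(3): 3={cand,b=7,log=-}
step 2 deliver 3→1: 1={foll,b=7,log=-}
step 3 deliver 1→3: —
step 4 deliver 3→0: 0={foll,b=7,log=-}
step 5 deliver 0→3: 3={lead,b=7,log=-}
step 6 propose(3,'z'): —
step 7 deliver 3→2: 2={foll,b=7,log=-}
step 8 deliver 2→3: —
step 9 deliver 3→1: 1={foll,b=7,log=z}
step 10 deliver 1→3: —
step 11 timeout(1): 1={cand,b=9,log=z}
step 12 deliver 1→3: 3={foll,b=9,log=-}
step 13 deliver 3→1: —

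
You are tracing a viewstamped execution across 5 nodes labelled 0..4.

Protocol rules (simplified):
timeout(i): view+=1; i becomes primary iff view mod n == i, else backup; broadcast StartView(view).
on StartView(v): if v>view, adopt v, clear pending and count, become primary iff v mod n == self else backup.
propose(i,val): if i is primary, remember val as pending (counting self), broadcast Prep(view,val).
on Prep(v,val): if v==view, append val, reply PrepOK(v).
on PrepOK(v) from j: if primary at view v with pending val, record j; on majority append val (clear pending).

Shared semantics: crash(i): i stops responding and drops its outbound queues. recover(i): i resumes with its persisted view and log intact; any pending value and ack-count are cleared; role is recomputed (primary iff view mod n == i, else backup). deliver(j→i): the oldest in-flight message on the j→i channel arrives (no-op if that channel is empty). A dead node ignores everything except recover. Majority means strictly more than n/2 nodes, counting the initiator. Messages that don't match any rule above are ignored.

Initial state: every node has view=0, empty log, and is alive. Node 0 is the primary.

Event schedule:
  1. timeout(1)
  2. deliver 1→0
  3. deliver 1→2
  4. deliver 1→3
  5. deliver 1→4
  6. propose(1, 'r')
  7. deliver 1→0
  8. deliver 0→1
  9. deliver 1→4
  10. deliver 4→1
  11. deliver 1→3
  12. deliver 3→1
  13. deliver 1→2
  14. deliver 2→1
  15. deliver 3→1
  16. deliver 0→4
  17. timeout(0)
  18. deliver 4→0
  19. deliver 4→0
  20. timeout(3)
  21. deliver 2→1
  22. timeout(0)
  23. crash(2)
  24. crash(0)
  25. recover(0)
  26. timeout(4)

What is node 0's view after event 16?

1

[1] timeout(1) → N1(prim v1 [-])
[2] deliver 1→0 → N0(back v1 [-])
[3] deliver 1→2 → N2(back v1 [-])
[4] deliver 1→3 → N3(back v1 [-])
[5] deliver 1→4 → N4(back v1 [-])
[6] propose(1,'r') → ∅
[7] deliver 1→0 → N0(back v1 [r])
[8] deliver 0→1 → ∅
[9] deliver 1→4 → N4(back v1 [r])
[10] deliver 4→1 → N1(prim v1 [r])
[11] deliver 1→3 → N3(back v1 [r])
[12] deliver 3→1 → ∅
[13] deliver 1→2 → N2(back v1 [r])
[14] deliver 2→1 → ∅
[15] deliver 3→1 → ∅
[16] deliver 0→4 → ∅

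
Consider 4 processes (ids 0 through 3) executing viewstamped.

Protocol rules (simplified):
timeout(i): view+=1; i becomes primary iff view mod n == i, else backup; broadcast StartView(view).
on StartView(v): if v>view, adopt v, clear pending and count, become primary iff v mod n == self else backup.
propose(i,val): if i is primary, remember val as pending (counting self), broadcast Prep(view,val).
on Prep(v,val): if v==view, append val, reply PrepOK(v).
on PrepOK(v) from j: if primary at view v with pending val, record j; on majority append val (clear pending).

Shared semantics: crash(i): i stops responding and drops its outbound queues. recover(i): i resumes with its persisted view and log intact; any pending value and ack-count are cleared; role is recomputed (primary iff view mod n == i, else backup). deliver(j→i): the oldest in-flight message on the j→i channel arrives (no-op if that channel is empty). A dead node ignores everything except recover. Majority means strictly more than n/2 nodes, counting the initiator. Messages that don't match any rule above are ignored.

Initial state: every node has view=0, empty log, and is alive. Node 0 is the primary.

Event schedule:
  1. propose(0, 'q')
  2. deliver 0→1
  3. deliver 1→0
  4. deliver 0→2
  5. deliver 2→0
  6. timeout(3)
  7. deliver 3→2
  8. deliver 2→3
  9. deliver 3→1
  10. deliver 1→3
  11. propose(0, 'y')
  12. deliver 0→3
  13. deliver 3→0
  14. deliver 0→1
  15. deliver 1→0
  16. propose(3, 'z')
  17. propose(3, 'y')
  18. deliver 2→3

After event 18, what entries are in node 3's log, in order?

empty

[1] propose(0,'q') → ∅
[2] deliver 0→1 → N1(back v0 [q])
[3] deliver 1→0 → ∅
[4] deliver 0→2 → N2(back v0 [q])
[5] deliver 2→0 → N0(prim v0 [q])
[6] timeout(3) → N3(back v1 [-])
[7] deliver 3→2 → N2(back v1 [q])
[8] deliver 2→3 → ∅
[9] deliver 3→1 → N1(prim v1 [q])
[10] deliver 1→3 → ∅
[11] propose(0,'y') → ∅
[12] deliver 0→3 → ∅
[13] deliver 3→0 → N0(back v1 [q])
[14] deliver 0→1 → ∅
[15] deliver 1→0 → ∅
[16] propose(3,'z') → ∅
[17] propose(3,'y') → ∅
[18] deliver 2→3 → ∅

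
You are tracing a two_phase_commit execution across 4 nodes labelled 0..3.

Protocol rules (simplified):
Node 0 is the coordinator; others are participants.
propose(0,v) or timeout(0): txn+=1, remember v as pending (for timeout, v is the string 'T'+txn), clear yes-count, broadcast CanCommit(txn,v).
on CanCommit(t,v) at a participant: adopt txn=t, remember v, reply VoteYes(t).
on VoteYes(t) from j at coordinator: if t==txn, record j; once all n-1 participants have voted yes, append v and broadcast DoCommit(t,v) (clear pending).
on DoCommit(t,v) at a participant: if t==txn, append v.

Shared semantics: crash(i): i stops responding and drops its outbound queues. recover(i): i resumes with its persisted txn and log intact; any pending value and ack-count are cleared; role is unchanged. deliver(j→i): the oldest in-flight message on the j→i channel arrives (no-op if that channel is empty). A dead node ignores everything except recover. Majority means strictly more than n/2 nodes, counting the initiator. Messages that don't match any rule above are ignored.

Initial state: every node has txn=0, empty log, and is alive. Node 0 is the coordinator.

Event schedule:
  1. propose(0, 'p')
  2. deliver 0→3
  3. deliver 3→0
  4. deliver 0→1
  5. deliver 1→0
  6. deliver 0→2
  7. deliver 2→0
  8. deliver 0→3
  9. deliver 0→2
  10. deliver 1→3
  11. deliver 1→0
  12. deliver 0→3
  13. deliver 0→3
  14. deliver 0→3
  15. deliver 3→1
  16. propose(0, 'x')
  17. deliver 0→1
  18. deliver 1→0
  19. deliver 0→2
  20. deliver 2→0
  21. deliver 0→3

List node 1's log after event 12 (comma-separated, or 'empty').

empty

step 1 propose(0,'p'): 0={coor,t=1,log=-}
step 2 deliver 0→3: 3={part,t=1,log=-}
step 3 deliver 3→0: —
step 4 deliver 0→1: 1={part,t=1,log=-}
step 5 deliver 1→0: —
step 6 deliver 0→2: 2={part,t=1,log=-}
step 7 deliver 2→0: 0={coor,t=1,log=p}
step 8 deliver 0→3: 3={part,t=1,log=p}
step 9 deliver 0→2: 2={part,t=1,log=p}
step 10 deliver 1→3: —
step 11 deliver 1→0: —
step 12 deliver 0→3: —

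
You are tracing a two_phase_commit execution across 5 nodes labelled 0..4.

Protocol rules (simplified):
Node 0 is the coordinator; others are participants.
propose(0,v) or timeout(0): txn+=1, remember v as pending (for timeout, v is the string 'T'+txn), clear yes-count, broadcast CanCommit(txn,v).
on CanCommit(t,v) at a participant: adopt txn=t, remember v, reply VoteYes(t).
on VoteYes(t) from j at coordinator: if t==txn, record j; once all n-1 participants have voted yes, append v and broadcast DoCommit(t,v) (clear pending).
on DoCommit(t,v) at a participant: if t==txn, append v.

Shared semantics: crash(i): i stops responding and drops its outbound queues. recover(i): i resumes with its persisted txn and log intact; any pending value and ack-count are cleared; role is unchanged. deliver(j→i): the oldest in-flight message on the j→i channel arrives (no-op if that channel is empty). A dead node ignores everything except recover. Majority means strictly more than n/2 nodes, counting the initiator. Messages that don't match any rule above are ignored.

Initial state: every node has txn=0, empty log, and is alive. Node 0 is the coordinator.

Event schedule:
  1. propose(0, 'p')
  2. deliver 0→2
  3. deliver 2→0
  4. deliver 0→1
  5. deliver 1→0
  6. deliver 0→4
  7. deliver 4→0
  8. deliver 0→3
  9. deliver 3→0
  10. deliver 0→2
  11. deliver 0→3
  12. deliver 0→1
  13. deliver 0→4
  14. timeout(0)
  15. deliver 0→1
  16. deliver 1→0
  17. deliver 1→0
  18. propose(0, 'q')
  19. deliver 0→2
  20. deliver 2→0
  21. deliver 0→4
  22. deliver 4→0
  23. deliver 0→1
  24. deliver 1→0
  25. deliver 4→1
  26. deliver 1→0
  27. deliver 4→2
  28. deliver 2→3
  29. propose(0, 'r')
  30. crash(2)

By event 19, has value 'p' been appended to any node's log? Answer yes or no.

[1] propose(0,'p') → N0(coor t1 [-])
[2] deliver 0→2 → N2(part t1 [-])
[3] deliver 2→0 → ∅
[4] deliver 0→1 → N1(part t1 [-])
[5] deliver 1→0 → ∅
[6] deliver 0→4 → N4(part t1 [-])
[7] deliver 4→0 → ∅
[8] deliver 0→3 → N3(part t1 [-])
[9] deliver 3→0 → N0(coor t1 [p])
[10] deliver 0→2 → N2(part t1 [p])
[11] deliver 0→3 → N3(part t1 [p])
[12] deliver 0→1 → N1(part t1 [p])
[13] deliver 0→4 → N4(part t1 [p])
[14] timeout(0) → N0(coor t2 [p])
[15] deliver 0→1 → N1(part t2 [p])
[16] deliver 1→0 → ∅
[17] deliver 1→0 → ∅
[18] propose(0,'q') → N0(coor t3 [p])
[19] deliver 0→2 → N2(part t2 [p])

yes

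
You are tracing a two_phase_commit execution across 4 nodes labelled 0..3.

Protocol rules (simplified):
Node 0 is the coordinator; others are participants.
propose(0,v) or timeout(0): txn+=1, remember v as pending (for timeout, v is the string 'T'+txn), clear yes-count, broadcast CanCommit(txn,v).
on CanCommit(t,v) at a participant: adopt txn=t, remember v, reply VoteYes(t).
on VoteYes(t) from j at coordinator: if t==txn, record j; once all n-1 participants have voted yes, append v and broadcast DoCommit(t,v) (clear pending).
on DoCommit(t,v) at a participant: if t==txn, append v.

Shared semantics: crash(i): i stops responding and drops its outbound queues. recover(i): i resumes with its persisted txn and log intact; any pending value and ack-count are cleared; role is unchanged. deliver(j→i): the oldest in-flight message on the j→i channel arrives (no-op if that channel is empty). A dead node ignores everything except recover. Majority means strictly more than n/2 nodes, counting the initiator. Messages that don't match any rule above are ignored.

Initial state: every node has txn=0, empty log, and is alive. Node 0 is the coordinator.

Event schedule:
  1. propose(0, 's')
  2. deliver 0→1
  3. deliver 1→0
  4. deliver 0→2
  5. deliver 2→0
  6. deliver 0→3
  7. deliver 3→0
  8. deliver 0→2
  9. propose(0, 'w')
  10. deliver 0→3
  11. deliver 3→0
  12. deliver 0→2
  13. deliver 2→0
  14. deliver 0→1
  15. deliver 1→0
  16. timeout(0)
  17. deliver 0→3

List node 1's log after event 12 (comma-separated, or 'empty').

e1 propose(0,'s'): 0[coor,t=1,-]
e2 deliver 0→1: 1[part,t=1,-]
e3 deliver 1→0: ·
e4 deliver 0→2: 2[part,t=1,-]
e5 deliver 2→0: ·
e6 deliver 0→3: 3[part,t=1,-]
e7 deliver 3→0: 0[coor,t=1,s]
e8 deliver 0→2: 2[part,t=1,s]
e9 propose(0,'w'): 0[coor,t=2,s]
e10 deliver 0→3: 3[part,t=1,s]
e11 deliver 3→0: ·
e12 deliver 0→2: 2[part,t=2,s]

empty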